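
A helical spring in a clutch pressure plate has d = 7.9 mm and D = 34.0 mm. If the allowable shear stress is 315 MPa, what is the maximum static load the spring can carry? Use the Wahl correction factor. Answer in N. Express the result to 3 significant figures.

C = D/d = 34.0/7.9 = 4.3038
K_W = (4C−1)/(4C−4) + 0.615/C = 16.215/13.215 + 0.1429 = 1.3699
τ_max = K·8FD/(πd³) → F_max = τ_allow·πd³/(8DK)
F_max = 315·π·7.9³/(8·34.0·1.3699) = 4.8791e+05/372.62 = 1309.4 N

1310 N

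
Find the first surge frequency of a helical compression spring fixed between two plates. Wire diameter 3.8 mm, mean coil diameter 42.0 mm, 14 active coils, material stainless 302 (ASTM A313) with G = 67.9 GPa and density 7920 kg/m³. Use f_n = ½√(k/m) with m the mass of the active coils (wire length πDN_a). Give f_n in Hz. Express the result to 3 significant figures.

50.7 Hz

k = Gd⁴/(8D³N_a) = (67.9×10³)(3.8⁴)/(8·42.0³·14) = 1.7062 N/mm = 1706.2 N/m
Wire length L = πDN_a = π·42.0·14 = 1847.3 mm
m = ρ·(πd²/4)·L = 7920 × 11.341×10⁻⁶ m² × 1.8473 m = 0.16592 kg
f_n = ½√(k/m) = 0.5·√(1706.2/0.16592) = 0.5·√(10283) = 50.703 Hz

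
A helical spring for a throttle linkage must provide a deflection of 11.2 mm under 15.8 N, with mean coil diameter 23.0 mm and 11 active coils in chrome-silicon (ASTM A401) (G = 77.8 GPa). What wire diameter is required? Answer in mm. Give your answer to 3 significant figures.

Required rate k = F/δ = 15.8/11.2 = 1.4107 N/mm
d = (8D³N_a·k / G)^(1/4) = (8·23.0³·11·1.4107 / (77.8×10³))^0.25
  = (19.414)^0.25 = 2.0991 mm

2.10 mm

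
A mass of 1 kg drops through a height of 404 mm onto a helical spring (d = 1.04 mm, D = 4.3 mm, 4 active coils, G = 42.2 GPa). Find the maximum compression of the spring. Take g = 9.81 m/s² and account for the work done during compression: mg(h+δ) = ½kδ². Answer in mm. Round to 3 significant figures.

k = Gd⁴/(8D³N_a) = (42.2×10³)(1.04⁴)/(8·4.3³·4) = 19.404 N/mm
W = mg = 1 × 9.81 = 9.81 N
½kδ² − Wδ − Wh = 0 → δ = (W + √(W² + 2kWh))/k
δ = (9.81 + √(96.236 + 153805))/19.404 = (9.81 + 392.3)/19.404 = 20.723 mm

20.7 mm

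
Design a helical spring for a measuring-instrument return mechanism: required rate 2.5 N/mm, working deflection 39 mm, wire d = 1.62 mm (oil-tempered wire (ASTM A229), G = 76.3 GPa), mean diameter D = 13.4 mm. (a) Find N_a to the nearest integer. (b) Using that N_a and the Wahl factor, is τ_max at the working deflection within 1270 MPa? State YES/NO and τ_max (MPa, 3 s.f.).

N_a = Gd⁴/(8D³k) = (76.3×10³)(1.62⁴)/(8·13.4³·2.5) = 10.92 → N_a = 11
Actual rate k = Gd⁴/(8D³·11) = 2.4819 N/mm
Working load F = kδ = 2.4819·39 = 96.795 N
C = 13.4/1.62 = 8.2716; K_W = (4C−1)/(4C−4)+0.615/C = 1.1775
τ_max = K_W·8FD/(πd³) = 1.1775·776.88 = 914.77 MPa
τ_max ≤ 1270 MPa → acceptable

(a) 11 coils; (b) YES, τ_max = 915 MPa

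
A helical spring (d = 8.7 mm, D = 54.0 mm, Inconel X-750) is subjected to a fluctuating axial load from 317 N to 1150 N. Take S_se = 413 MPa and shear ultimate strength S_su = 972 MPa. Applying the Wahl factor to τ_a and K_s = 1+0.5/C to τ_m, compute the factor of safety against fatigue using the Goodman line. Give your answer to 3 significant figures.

C = D/d = 54.0/8.7 = 6.2069; K_W = (4C−1)/(4C−4)+0.615/C = 1.2431; K_s = 1+0.5/C = 1.0806
F_a = (F_max−F_min)/2 = 416.5 N; F_m = (F_max+F_min)/2 = 733.5 N
τ_a = K_W·8F_aD/(πd³) = 1.2431 × 86.974 = 108.12 MPa
τ_m = K_s·8F_mD/(πd³) = 1.0806 × 153.17 = 165.51 MPa
Goodman: 1/n_f = τ_a/S_se + τ_m/S_su = 108.12/413 + 165.51/972 = 0.26179 + 0.17028 = 0.43207
n_f = 1/0.43207 = 2.314

2.31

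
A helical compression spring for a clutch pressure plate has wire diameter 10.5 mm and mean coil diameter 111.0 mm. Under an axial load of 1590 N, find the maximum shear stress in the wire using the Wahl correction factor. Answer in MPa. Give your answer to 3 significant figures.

441 MPa

Spring index C = D/d = 111.0/10.5 = 10.5714
K_W = (4C−1)/(4C−4) + 0.615/C = 41.286/38.286 + 0.0582 = 1.1365
τ₀ = 8FD/(πd³) = 8·1590·111.0/(π·10.5³) = 1.41192e+06/3636.8 = 388.23 MPa
τ_max = K·τ₀ = 1.1365 × 388.23 = 441.24 MPa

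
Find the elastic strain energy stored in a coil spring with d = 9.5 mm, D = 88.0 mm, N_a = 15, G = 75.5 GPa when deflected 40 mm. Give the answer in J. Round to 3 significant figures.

6.02 J

k = Gd⁴/(8D³N_a) = (75.5×10³)(9.5⁴)/(8·88.0³·15) = 7.5199 N/mm
U = ½kδ² = 0.5 × 7.5199 × 40² = 6015.9 N·mm = 6.0159 J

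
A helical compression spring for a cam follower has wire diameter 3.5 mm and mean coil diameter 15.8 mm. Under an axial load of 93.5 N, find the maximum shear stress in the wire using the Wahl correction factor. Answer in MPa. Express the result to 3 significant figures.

118 MPa

Spring index C = D/d = 15.8/3.5 = 4.5143
K_W = (4C−1)/(4C−4) + 0.615/C = 17.057/14.057 + 0.1362 = 1.3496
τ₀ = 8FD/(πd³) = 8·93.5·15.8/(π·3.5³) = 11818.4/134.7 = 87.741 MPa
τ_max = K·τ₀ = 1.3496 × 87.741 = 118.42 MPa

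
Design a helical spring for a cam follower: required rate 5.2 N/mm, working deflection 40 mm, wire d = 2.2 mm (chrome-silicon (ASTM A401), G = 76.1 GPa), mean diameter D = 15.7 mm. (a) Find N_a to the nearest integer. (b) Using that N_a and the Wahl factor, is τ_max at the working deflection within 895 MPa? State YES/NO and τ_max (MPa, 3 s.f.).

N_a = Gd⁴/(8D³k) = (76.1×10³)(2.2⁴)/(8·15.7³·5.2) = 11.07 → N_a = 11
Actual rate k = Gd⁴/(8D³·11) = 5.2347 N/mm
Working load F = kδ = 5.2347·40 = 209.39 N
C = 15.7/2.2 = 7.1364; K_W = (4C−1)/(4C−4)+0.615/C = 1.2084
τ_max = K_W·8FD/(πd³) = 1.2084·786.19 = 950.03 MPa
τ_max > 895 MPa → exceeds allowable

(a) 11 coils; (b) NO, τ_max = 950 MPa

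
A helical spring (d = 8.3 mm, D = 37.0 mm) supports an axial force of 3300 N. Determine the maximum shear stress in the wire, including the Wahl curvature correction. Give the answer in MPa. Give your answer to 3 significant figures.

737 MPa

Spring index C = D/d = 37.0/8.3 = 4.4578
K_W = (4C−1)/(4C−4) + 0.615/C = 16.831/13.831 + 0.1380 = 1.3549
τ₀ = 8FD/(πd³) = 8·3300·37.0/(π·8.3³) = 976800/1796.3 = 543.78 MPa
τ_max = K·τ₀ = 1.3549 × 543.78 = 736.74 MPa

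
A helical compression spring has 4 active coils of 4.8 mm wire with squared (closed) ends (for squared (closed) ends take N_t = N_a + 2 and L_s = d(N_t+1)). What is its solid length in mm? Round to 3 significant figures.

squared (closed) ends: N_t = N_a + 2 = 4 + 2 = 6
L_s = d·(N_t+1) = 4.8 × 7 = 33.6 mm

33.6 mm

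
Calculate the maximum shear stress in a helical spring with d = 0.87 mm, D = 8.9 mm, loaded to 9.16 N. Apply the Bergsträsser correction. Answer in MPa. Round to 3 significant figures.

Spring index C = D/d = 8.9/0.87 = 10.2299
K_B = (4C+2)/(4C−3) = 42.920/37.920 = 1.1319
τ₀ = 8FD/(πd³) = 8·9.16·8.9/(π·0.87³) = 652.192/2.0687 = 315.26 MPa
τ_max = K·τ₀ = 1.1319 × 315.26 = 356.83 MPa

357 MPa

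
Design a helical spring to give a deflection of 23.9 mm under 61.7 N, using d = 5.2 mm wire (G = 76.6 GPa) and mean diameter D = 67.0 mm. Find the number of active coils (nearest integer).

9

Required rate k = F/δ = 61.7/23.9 = 2.5816 N/mm
N_a = Gd⁴/(8D³k) = (76.6×10³ × 5.2⁴)/(8 × 67.0³ × 2.5816)
    = 5.6007e+07 / 6.21157e+06 = 9.017 → 9 coils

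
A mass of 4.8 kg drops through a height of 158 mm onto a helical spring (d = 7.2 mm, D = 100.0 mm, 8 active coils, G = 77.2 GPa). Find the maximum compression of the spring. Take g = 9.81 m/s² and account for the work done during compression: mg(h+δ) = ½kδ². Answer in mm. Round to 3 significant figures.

k = Gd⁴/(8D³N_a) = (77.2×10³)(7.2⁴)/(8·100.0³·8) = 3.2417 N/mm
W = mg = 4.8 × 9.81 = 47.088 N
½kδ² − Wδ − Wh = 0 → δ = (W + √(W² + 2kWh))/k
δ = (47.088 + √(2217.3 + 48235.3))/3.2417 = (47.088 + 224.62)/3.2417 = 83.816 mm

83.8 mm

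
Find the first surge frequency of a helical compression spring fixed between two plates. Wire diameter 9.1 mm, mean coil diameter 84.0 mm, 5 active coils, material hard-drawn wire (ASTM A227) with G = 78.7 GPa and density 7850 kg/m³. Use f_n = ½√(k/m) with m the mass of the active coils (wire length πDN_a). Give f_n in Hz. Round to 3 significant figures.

91.9 Hz

k = Gd⁴/(8D³N_a) = (78.7×10³)(9.1⁴)/(8·84.0³·5) = 22.764 N/mm = 22764 N/m
Wire length L = πDN_a = π·84.0·5 = 1319.5 mm
m = ρ·(πd²/4)·L = 7850 × 65.039×10⁻⁶ m² × 1.3195 m = 0.67366 kg
f_n = ½√(k/m) = 0.5·√(22764/0.67366) = 0.5·√(33791) = 91.912 Hz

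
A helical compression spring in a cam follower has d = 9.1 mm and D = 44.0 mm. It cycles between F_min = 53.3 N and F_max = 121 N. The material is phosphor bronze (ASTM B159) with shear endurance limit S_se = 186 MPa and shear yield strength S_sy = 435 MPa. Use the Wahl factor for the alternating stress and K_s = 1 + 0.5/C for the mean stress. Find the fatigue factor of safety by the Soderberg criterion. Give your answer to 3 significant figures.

C = D/d = 44.0/9.1 = 4.8352; K_W = (4C−1)/(4C−4)+0.615/C = 1.3228; K_s = 1+0.5/C = 1.1034
F_a = (F_max−F_min)/2 = 33.85 N; F_m = (F_max+F_min)/2 = 87.15 N
τ_a = K_W·8F_aD/(πd³) = 1.3228 × 5.033 = 6.6574 MPa
τ_m = K_s·8F_mD/(πd³) = 1.1034 × 12.958 = 14.298 MPa
Soderberg: 1/n_f = τ_a/S_se + τ_m/S_sy = 6.6574/186 + 14.298/435 = 0.03579 + 0.03287 = 0.068661
n_f = 1/0.068661 = 14.56

14.6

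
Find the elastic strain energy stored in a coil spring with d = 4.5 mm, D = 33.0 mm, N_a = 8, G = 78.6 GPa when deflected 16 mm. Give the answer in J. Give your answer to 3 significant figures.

k = Gd⁴/(8D³N_a) = (78.6×10³)(4.5⁴)/(8·33.0³·8) = 14.014 N/mm
U = ½kδ² = 0.5 × 14.014 × 16² = 1793.7 N·mm = 1.7937 J

1.79 J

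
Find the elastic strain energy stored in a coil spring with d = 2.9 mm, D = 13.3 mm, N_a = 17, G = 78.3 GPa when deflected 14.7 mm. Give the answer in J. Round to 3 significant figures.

1.87 J

k = Gd⁴/(8D³N_a) = (78.3×10³)(2.9⁴)/(8·13.3³·17) = 17.309 N/mm
U = ½kδ² = 0.5 × 17.309 × 14.7² = 1870.1 N·mm = 1.8701 J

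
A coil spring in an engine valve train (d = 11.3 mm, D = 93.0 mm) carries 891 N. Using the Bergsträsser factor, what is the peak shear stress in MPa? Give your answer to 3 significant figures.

Spring index C = D/d = 93.0/11.3 = 8.2301
K_B = (4C+2)/(4C−3) = 34.920/29.920 = 1.1671
τ₀ = 8FD/(πd³) = 8·891·93.0/(π·11.3³) = 662904/4533 = 146.24 MPa
τ_max = K·τ₀ = 1.1671 × 146.24 = 170.68 MPa

171 MPa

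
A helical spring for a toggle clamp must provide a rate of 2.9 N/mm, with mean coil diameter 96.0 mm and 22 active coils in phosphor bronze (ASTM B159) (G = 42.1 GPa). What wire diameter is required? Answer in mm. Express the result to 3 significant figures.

d = (8D³N_a·k / G)^(1/4) = (8·96.0³·22·2.9 / (42.1×10³))^0.25
  = (10726)^0.25 = 10.1768 mm

10.2 mm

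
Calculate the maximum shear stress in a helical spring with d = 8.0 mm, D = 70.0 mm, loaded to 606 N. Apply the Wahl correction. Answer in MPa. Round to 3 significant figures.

Spring index C = D/d = 70.0/8.0 = 8.7500
K_W = (4C−1)/(4C−4) + 0.615/C = 34.000/31.000 + 0.0703 = 1.1671
τ₀ = 8FD/(πd³) = 8·606·70.0/(π·8.0³) = 339360/1608.5 = 210.98 MPa
τ_max = K·τ₀ = 1.1671 × 210.98 = 246.23 MPa

246 MPa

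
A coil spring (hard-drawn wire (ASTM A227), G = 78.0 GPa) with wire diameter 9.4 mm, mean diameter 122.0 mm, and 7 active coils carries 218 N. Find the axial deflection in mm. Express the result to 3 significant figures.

36.4 mm

k = Gd⁴/(8D³N_a) = (78.0×10³)(9.4⁴)/(8·122.0³·7) = 5.9888 N/mm
δ = F/k = 218 / 5.9888 = 36.401 mm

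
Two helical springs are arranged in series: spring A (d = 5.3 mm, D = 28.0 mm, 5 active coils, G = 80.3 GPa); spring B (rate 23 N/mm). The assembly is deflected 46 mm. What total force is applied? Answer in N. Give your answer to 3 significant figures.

k_A = Gd⁴/(8D³N_a) = (80.3×10³)(5.3⁴)/(8·28.0³·5) = 72.158 N/mm
Series: 1/k_eq = 1/72.158 + 1/23 = 0.057337; k_eq = 17.441 N/mm
F = k_eq·δ = 17.441·46 = 802.28 N

802 N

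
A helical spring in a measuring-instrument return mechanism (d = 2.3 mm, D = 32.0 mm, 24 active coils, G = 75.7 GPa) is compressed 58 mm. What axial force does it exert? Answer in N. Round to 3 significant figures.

k = Gd⁴/(8D³N_a) = (75.7×10³)(2.3⁴)/(8·32.0³·24) = 0.33671 N/mm
F = k·δ = 0.33671 × 58 = 19.529 N

19.5 N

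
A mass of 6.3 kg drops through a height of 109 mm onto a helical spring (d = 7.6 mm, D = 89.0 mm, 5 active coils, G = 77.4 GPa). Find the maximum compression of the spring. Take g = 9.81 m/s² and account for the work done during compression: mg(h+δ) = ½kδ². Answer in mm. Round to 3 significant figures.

k = Gd⁴/(8D³N_a) = (77.4×10³)(7.6⁴)/(8·89.0³·5) = 9.1573 N/mm
W = mg = 6.3 × 9.81 = 61.803 N
½kδ² − Wδ − Wh = 0 → δ = (W + √(W² + 2kWh))/k
δ = (61.803 + √(3819.6 + 123376))/9.1573 = (61.803 + 356.65)/9.1573 = 45.696 mm

45.7 mm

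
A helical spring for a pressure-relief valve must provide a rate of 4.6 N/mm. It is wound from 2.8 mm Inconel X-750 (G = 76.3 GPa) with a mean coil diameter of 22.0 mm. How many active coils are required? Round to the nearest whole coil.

N_a = Gd⁴/(8D³k) = (76.3×10³ × 2.8⁴)/(8 × 22.0³ × 4.6)
    = 4.68983e+06 / 391846 = 11.97 → 12 coils

12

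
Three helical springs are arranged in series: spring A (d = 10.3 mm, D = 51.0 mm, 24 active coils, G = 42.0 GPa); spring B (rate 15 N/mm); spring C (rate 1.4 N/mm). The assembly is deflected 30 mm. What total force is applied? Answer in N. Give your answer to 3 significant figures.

k_A = Gd⁴/(8D³N_a) = (42.0×10³)(10.3⁴)/(8·51.0³·24) = 18.56 N/mm
Series: 1/k_eq = 1/18.56 + 1/15 + 1/1.4 = 0.83483; k_eq = 1.1978 N/mm
F = k_eq·δ = 1.1978·30 = 35.935 N

35.9 N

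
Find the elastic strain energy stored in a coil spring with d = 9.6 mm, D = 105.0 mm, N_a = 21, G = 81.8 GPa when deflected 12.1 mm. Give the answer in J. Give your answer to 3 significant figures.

0.262 J

k = Gd⁴/(8D³N_a) = (81.8×10³)(9.6⁴)/(8·105.0³·21) = 3.5724 N/mm
U = ½kδ² = 0.5 × 3.5724 × 12.1² = 261.52 N·mm = 0.26152 J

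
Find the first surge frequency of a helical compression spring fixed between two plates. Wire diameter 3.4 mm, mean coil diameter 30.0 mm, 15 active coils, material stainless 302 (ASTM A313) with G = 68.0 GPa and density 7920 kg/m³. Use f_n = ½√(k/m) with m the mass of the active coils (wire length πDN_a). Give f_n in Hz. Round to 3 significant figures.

k = Gd⁴/(8D³N_a) = (68.0×10³)(3.4⁴)/(8·30.0³·15) = 2.8047 N/mm = 2804.7 N/m
Wire length L = πDN_a = π·30.0·15 = 1413.7 mm
m = ρ·(πd²/4)·L = 7920 × 9.0792×10⁻⁶ m² × 1.4137 m = 0.10166 kg
f_n = ½√(k/m) = 0.5·√(2804.7/0.10166) = 0.5·√(27590) = 83.05 Hz

83.1 Hz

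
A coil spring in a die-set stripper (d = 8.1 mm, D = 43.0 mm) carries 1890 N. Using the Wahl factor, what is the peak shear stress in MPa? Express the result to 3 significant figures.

Spring index C = D/d = 43.0/8.1 = 5.3086
K_W = (4C−1)/(4C−4) + 0.615/C = 20.235/17.235 + 0.1158 = 1.2899
τ₀ = 8FD/(πd³) = 8·1890·43.0/(π·8.1³) = 650160/1669.6 = 389.42 MPa
τ_max = K·τ₀ = 1.2899 × 389.42 = 502.32 MPa

502 MPa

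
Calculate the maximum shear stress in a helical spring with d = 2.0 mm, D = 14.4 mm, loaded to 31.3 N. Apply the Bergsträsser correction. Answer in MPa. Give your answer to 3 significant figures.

171 MPa

Spring index C = D/d = 14.4/2.0 = 7.2000
K_B = (4C+2)/(4C−3) = 30.800/25.800 = 1.1938
τ₀ = 8FD/(πd³) = 8·31.3·14.4/(π·2.0³) = 3605.76/25.133 = 143.47 MPa
τ_max = K·τ₀ = 1.1938 × 143.47 = 171.27 MPa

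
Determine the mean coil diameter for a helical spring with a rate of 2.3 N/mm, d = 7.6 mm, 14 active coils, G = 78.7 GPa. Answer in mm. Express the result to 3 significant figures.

101 mm

D = (Gd⁴/(8N_a·k))^(1/3) = (78.7×10³·7.6⁴/(8·14·2.3))^(1/3)
  = (1.01926e+06)^(1/3) = 100.6378 mm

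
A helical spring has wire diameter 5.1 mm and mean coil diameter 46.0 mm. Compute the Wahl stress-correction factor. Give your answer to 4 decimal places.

C = D/d = 46.0/5.1 = 9.0196
K_W = (4C−1)/(4C−4) + 0.615/C = 35.078/32.078 + 0.0682 = 1.1617

1.1617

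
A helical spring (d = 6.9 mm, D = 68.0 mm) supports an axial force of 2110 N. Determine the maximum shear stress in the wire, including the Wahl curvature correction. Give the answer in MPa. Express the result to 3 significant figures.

Spring index C = D/d = 68.0/6.9 = 9.8551
K_W = (4C−1)/(4C−4) + 0.615/C = 38.420/35.420 + 0.0624 = 1.1471
τ₀ = 8FD/(πd³) = 8·2110·68.0/(π·6.9³) = 1.14784e+06/1032 = 1112.2 MPa
τ_max = K·τ₀ = 1.1471 × 1112.2 = 1275.8 MPa

1280 MPa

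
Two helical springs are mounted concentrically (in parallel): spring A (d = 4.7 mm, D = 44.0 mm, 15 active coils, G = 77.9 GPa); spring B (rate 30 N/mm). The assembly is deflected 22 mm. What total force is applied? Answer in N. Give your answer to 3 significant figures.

742 N

k_A = Gd⁴/(8D³N_a) = (77.9×10³)(4.7⁴)/(8·44.0³·15) = 3.7187 N/mm
Parallel: k_eq = 3.7187 + 30 = 33.719 N/mm
F = k_eq·δ = 33.719·22 = 741.81 N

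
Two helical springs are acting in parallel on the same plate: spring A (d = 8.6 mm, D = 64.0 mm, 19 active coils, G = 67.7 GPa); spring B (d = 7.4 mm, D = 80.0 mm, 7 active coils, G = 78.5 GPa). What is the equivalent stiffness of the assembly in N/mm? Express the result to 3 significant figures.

k_A = Gd⁴/(8D³N_a) = (67.7×10³)(8.6⁴)/(8·64.0³·19) = 9.2939 N/mm
k_B = Gd⁴/(8D³N_a) = (78.5×10³)(7.4⁴)/(8·80.0³·7) = 8.2099 N/mm
Parallel: k_eq = 9.2939 + 8.2099 = 17.504 N/mm

17.5 N/mm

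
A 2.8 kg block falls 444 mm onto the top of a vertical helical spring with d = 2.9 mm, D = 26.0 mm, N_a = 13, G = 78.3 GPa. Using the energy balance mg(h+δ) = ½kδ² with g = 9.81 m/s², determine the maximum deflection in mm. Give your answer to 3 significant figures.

k = Gd⁴/(8D³N_a) = (78.3×10³)(2.9⁴)/(8·26.0³·13) = 3.0297 N/mm
W = mg = 2.8 × 9.81 = 27.468 N
½kδ² − Wδ − Wh = 0 → δ = (W + √(W² + 2kWh))/k
δ = (27.468 + √(754.49 + 73899.3))/3.0297 = (27.468 + 273.23)/3.0297 = 99.249 mm

99.2 mm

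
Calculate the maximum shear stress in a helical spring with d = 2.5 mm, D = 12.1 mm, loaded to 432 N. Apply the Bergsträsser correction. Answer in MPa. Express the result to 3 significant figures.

Spring index C = D/d = 12.1/2.5 = 4.8400
K_B = (4C+2)/(4C−3) = 21.360/16.360 = 1.3056
τ₀ = 8FD/(πd³) = 8·432·12.1/(π·2.5³) = 41817.6/49.087 = 851.9 MPa
τ_max = K·τ₀ = 1.3056 × 851.9 = 1112.3 MPa

1110 MPa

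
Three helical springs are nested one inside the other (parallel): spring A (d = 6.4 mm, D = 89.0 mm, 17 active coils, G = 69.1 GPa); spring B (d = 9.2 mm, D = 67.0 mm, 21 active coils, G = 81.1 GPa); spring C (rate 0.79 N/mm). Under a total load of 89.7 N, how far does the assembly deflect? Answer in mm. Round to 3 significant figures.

6.65 mm

k_A = Gd⁴/(8D³N_a) = (69.1×10³)(6.4⁴)/(8·89.0³·17) = 1.2092 N/mm
k_B = Gd⁴/(8D³N_a) = (81.1×10³)(9.2⁴)/(8·67.0³·21) = 11.498 N/mm
Parallel: k_eq = 1.2092 + 11.498 + 0.79 = 13.498 N/mm
δ = F/k_eq = 89.7/13.498 = 6.6456 mm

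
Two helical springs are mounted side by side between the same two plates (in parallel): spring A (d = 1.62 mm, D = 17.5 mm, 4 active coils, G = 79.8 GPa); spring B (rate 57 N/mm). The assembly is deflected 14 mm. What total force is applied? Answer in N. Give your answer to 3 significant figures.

843 N

k_A = Gd⁴/(8D³N_a) = (79.8×10³)(1.62⁴)/(8·17.5³·4) = 3.2048 N/mm
Parallel: k_eq = 3.2048 + 57 = 60.205 N/mm
F = k_eq·δ = 60.205·14 = 842.87 N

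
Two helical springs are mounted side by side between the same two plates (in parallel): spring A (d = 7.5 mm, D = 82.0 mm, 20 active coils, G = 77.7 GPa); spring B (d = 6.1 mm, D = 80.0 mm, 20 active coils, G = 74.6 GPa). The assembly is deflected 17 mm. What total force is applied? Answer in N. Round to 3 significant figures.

k_A = Gd⁴/(8D³N_a) = (77.7×10³)(7.5⁴)/(8·82.0³·20) = 2.7868 N/mm
k_B = Gd⁴/(8D³N_a) = (74.6×10³)(6.1⁴)/(8·80.0³·20) = 1.2609 N/mm
Parallel: k_eq = 2.7868 + 1.2609 = 4.0477 N/mm
F = k_eq·δ = 4.0477·17 = 68.81 N

68.8 N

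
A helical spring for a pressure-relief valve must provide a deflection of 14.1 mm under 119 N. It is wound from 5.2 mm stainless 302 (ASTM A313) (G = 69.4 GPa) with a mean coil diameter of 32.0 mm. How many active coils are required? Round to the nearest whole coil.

Required rate k = F/δ = 119/14.1 = 8.4397 N/mm
N_a = Gd⁴/(8D³k) = (69.4×10³ × 5.2⁴)/(8 × 32.0³ × 8.4397)
    = 5.07426e+07 / 2.21242e+06 = 22.94 → 23 coils

23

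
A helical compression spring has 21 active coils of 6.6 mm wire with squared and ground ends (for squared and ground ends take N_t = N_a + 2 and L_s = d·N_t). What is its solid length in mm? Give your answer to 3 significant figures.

squared and ground ends: N_t = N_a + 2 = 21 + 2 = 23
L_s = d·N_t = 6.6 × 23 = 151.8 mm

152 mm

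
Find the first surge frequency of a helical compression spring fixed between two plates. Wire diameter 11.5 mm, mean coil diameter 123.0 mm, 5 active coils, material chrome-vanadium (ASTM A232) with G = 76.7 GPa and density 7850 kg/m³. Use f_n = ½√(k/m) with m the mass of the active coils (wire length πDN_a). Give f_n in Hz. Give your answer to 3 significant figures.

k = Gd⁴/(8D³N_a) = (76.7×10³)(11.5⁴)/(8·123.0³·5) = 18.022 N/mm = 18022 N/m
Wire length L = πDN_a = π·123.0·5 = 1932.1 mm
m = ρ·(πd²/4)·L = 7850 × 103.87×10⁻⁶ m² × 1.9321 m = 1.5754 kg
f_n = ½√(k/m) = 0.5·√(18022/1.5754) = 0.5·√(11440) = 53.479 Hz

53.5 Hz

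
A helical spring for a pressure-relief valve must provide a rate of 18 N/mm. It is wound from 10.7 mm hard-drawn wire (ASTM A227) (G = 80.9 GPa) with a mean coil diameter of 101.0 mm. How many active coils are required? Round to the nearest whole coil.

N_a = Gd⁴/(8D³k) = (80.9×10³ × 10.7⁴)/(8 × 101.0³ × 18)
    = 1.06043e+09 / 1.48363e+08 = 7.148 → 7 coils

7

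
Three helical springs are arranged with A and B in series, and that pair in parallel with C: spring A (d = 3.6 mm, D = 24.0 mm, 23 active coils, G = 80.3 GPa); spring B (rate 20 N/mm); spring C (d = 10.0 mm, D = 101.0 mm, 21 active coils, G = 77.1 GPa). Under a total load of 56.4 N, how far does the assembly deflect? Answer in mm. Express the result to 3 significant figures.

6.52 mm

k_A = Gd⁴/(8D³N_a) = (80.3×10³)(3.6⁴)/(8·24.0³·23) = 5.3024 N/mm
k_C = Gd⁴/(8D³N_a) = (77.1×10³)(10.0⁴)/(8·101.0³·21) = 4.4543 N/mm
Springs A,B series: k_AB = 1/(1/5.3024+1/20) = 4.1912 N/mm; parallel with C: k_eq = 4.1912+4.4543 = 8.6456 N/mm
δ = F/k_eq = 56.4/8.6456 = 6.5236 mm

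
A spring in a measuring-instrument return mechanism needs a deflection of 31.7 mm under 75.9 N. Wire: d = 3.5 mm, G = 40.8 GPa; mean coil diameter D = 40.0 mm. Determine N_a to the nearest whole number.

Required rate k = F/δ = 75.9/31.7 = 2.3943 N/mm
N_a = Gd⁴/(8D³k) = (40.8×10³ × 3.5⁴)/(8 × 40.0³ × 2.3943)
    = 6.12255e+06 / 1.22589e+06 = 4.994 → 5 coils

5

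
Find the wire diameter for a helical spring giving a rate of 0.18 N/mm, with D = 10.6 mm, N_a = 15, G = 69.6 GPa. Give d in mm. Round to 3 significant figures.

0.780 mm

d = (8D³N_a·k / G)^(1/4) = (8·10.6³·15·0.18 / (69.6×10³))^0.25
  = (0.36963)^0.25 = 0.7797 mm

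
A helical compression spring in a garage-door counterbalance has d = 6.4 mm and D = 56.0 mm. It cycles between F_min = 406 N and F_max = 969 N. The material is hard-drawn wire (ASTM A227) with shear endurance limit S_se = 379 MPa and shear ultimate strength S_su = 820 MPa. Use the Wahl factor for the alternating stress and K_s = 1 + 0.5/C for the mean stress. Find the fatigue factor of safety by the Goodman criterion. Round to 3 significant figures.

1.05

C = D/d = 56.0/6.4 = 8.7500; K_W = (4C−1)/(4C−4)+0.615/C = 1.1671; K_s = 1+0.5/C = 1.0571
F_a = (F_max−F_min)/2 = 281.5 N; F_m = (F_max+F_min)/2 = 687.5 N
τ_a = K_W·8F_aD/(πd³) = 1.1671 × 153.13 = 178.71 MPa
τ_m = K_s·8F_mD/(πd³) = 1.0571 × 373.99 = 395.36 MPa
Goodman: 1/n_f = τ_a/S_se + τ_m/S_su = 178.71/379 + 395.36/820 = 0.47154 + 0.48215 = 0.95369
n_f = 1/0.95369 = 1.049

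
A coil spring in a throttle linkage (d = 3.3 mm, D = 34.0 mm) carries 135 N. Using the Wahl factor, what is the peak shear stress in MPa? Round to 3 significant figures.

Spring index C = D/d = 34.0/3.3 = 10.3030
K_W = (4C−1)/(4C−4) + 0.615/C = 40.212/37.212 + 0.0597 = 1.1403
τ₀ = 8FD/(πd³) = 8·135·34.0/(π·3.3³) = 36720/112.9 = 325.25 MPa
τ_max = K·τ₀ = 1.1403 × 325.25 = 370.88 MPa

371 MPa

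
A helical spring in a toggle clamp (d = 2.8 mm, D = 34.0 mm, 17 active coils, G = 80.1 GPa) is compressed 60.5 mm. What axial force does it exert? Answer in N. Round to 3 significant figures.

55.7 N

k = Gd⁴/(8D³N_a) = (80.1×10³)(2.8⁴)/(8·34.0³·17) = 0.92106 N/mm
F = k·δ = 0.92106 × 60.5 = 55.724 N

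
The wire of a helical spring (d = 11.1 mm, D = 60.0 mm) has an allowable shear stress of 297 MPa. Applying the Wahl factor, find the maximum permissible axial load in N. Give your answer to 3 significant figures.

2070 N

C = D/d = 60.0/11.1 = 5.4054
K_W = (4C−1)/(4C−4) + 0.615/C = 20.622/17.622 + 0.1138 = 1.2840
τ_max = K·8FD/(πd³) → F_max = τ_allow·πd³/(8DK)
F_max = 297·π·11.1³/(8·60.0·1.2840) = 1.2761e+06/616.33 = 2070.4 N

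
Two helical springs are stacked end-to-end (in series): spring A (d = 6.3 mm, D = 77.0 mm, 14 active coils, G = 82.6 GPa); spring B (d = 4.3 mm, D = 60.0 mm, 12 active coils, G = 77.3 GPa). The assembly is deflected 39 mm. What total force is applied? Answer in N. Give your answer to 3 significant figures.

33.1 N

k_A = Gd⁴/(8D³N_a) = (82.6×10³)(6.3⁴)/(8·77.0³·14) = 2.5448 N/mm
k_B = Gd⁴/(8D³N_a) = (77.3×10³)(4.3⁴)/(8·60.0³·12) = 1.2745 N/mm
Series: 1/k_eq = 1/2.5448 + 1/1.2745 = 1.1776; k_eq = 0.84918 N/mm
F = k_eq·δ = 0.84918·39 = 33.118 N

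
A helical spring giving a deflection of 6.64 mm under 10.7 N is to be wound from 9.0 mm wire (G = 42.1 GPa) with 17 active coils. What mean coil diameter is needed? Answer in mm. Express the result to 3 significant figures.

Required rate k = F/δ = 10.7/6.64 = 1.6114 N/mm
D = (Gd⁴/(8N_a·k))^(1/3) = (42.1×10³·9.0⁴/(8·17·1.6114))^(1/3)
  = (1.26037e+06)^(1/3) = 108.0188 mm

108 mm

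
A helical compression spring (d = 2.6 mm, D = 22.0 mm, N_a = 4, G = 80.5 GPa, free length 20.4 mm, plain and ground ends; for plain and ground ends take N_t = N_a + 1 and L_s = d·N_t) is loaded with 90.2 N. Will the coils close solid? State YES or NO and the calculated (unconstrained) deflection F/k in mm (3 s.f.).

YES, δ = 8.35 mm

k = Gd⁴/(8D³N_a) = (80.5×10³)(2.6⁴)/(8·22.0³·4) = 10.796 N/mm
N_t = 5; L_s = 2.6·5 = 13 mm; δ_solid = L₀ − L_s = 20.4 − 13 = 7.4 mm
δ = F/k = 90.2/10.796 = 8.3548 mm
δ ≥ δ_solid → spring goes solid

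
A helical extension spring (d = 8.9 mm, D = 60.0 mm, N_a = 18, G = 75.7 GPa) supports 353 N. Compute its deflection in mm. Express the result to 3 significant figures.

23.1 mm

k = Gd⁴/(8D³N_a) = (75.7×10³)(8.9⁴)/(8·60.0³·18) = 15.27 N/mm
δ = F/k = 353 / 15.27 = 23.117 mm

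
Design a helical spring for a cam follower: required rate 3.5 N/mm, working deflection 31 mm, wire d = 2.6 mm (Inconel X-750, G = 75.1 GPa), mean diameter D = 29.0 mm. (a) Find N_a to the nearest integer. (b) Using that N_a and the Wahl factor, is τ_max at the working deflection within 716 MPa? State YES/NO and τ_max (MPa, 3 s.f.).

N_a = Gd⁴/(8D³k) = (75.1×10³)(2.6⁴)/(8·29.0³·3.5) = 5.026 → N_a = 5
Actual rate k = Gd⁴/(8D³·5) = 3.5179 N/mm
Working load F = kδ = 3.5179·31 = 109.05 N
C = 29.0/2.6 = 11.1538; K_W = (4C−1)/(4C−4)+0.615/C = 1.1290
τ_max = K_W·8FD/(πd³) = 1.1290·458.2 = 517.31 MPa
τ_max ≤ 716 MPa → acceptable

(a) 5 coils; (b) YES, τ_max = 517 MPa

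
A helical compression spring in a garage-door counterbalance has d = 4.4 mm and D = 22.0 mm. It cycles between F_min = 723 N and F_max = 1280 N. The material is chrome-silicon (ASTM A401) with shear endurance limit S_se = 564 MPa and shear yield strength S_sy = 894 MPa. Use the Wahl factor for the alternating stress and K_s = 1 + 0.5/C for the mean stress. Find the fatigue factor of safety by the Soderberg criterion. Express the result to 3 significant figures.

C = D/d = 22.0/4.4 = 5.0000; K_W = (4C−1)/(4C−4)+0.615/C = 1.3105; K_s = 1+0.5/C = 1.1000
F_a = (F_max−F_min)/2 = 278.5 N; F_m = (F_max+F_min)/2 = 1001.5 N
τ_a = K_W·8F_aD/(πd³) = 1.3105 × 183.16 = 240.03 MPa
τ_m = K_s·8F_mD/(πd³) = 1.1000 × 658.65 = 724.52 MPa
Soderberg: 1/n_f = τ_a/S_se + τ_m/S_sy = 240.03/564 + 724.52/894 = 0.42559 + 0.81042 = 1.236
n_f = 1/1.236 = 0.8091

0.809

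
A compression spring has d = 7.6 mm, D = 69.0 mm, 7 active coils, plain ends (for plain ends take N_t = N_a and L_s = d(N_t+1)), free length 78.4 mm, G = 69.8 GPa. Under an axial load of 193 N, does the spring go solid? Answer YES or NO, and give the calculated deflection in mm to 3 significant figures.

k = Gd⁴/(8D³N_a) = (69.8×10³)(7.6⁴)/(8·69.0³·7) = 12.658 N/mm
N_t = 7; L_s = 7.6·8 = 60.8 mm; δ_solid = L₀ − L_s = 78.4 − 60.8 = 17.6 mm
δ = F/k = 193/12.658 = 15.247 mm
δ < δ_solid → spring does not go solid

NO, δ = 15.2 mm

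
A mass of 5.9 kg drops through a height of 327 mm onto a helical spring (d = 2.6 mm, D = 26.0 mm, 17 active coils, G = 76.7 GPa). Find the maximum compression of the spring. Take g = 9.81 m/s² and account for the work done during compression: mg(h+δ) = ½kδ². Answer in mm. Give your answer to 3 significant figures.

205 mm

k = Gd⁴/(8D³N_a) = (76.7×10³)(2.6⁴)/(8·26.0³·17) = 1.4663 N/mm
W = mg = 5.9 × 9.81 = 57.879 N
½kδ² − Wδ − Wh = 0 → δ = (W + √(W² + 2kWh))/k
δ = (57.879 + √(3350 + 55504.5))/1.4663 = (57.879 + 242.6)/1.4663 = 204.92 mm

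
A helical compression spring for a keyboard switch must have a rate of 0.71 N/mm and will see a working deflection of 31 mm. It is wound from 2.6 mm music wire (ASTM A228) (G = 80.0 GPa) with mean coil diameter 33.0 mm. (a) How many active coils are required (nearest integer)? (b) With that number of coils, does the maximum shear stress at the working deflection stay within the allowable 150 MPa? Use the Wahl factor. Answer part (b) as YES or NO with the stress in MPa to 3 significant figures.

(a) 18 coils; (b) YES, τ_max = 116 MPa

N_a = Gd⁴/(8D³k) = (80.0×10³)(2.6⁴)/(8·33.0³·0.71) = 17.91 → N_a = 18
Actual rate k = Gd⁴/(8D³·18) = 0.70645 N/mm
Working load F = kδ = 0.70645·31 = 21.9 N
C = 33.0/2.6 = 12.6923; K_W = (4C−1)/(4C−4)+0.615/C = 1.1126
τ_max = K_W·8FD/(πd³) = 1.1126·104.71 = 116.5 MPa
τ_max ≤ 150 MPa → acceptable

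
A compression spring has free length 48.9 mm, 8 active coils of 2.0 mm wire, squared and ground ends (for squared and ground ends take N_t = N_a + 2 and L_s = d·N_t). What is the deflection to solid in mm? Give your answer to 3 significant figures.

28.9 mm

N_t = 10; L_s = 2.0·10 = 20 mm
δ_solid = L₀ − L_s = 48.9 − 20 = 28.9 mm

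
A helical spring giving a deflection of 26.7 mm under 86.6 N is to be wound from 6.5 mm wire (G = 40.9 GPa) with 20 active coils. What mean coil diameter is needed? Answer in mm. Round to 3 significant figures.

52.0 mm

Required rate k = F/δ = 86.6/26.7 = 3.2434 N/mm
D = (Gd⁴/(8N_a·k))^(1/3) = (40.9×10³·6.5⁴/(8·20·3.2434))^(1/3)
  = (140686)^(1/3) = 52.0096 mm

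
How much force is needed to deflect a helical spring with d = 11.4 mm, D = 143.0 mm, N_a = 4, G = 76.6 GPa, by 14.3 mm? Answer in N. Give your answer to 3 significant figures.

k = Gd⁴/(8D³N_a) = (76.6×10³)(11.4⁴)/(8·143.0³·4) = 13.826 N/mm
F = k·δ = 13.826 × 14.3 = 197.71 N

198 N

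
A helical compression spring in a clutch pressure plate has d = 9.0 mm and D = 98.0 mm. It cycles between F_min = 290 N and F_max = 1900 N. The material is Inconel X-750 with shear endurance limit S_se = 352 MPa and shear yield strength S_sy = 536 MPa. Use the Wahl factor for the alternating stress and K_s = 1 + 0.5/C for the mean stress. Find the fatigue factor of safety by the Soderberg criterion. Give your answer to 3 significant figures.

0.618

C = D/d = 98.0/9.0 = 10.8889; K_W = (4C−1)/(4C−4)+0.615/C = 1.1323; K_s = 1+0.5/C = 1.0459
F_a = (F_max−F_min)/2 = 805 N; F_m = (F_max+F_min)/2 = 1095 N
τ_a = K_W·8F_aD/(πd³) = 1.1323 × 275.57 = 312.04 MPa
τ_m = K_s·8F_mD/(πd³) = 1.0459 × 374.85 = 392.06 MPa
Soderberg: 1/n_f = τ_a/S_se + τ_m/S_sy = 312.04/352 + 392.06/536 = 0.88647 + 0.73145 = 1.6179
n_f = 1/1.6179 = 0.6181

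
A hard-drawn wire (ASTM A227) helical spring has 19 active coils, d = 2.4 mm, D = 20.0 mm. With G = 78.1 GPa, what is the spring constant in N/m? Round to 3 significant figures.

2130 N/m

k = Gd⁴/(8D³N_a) = (78.1×10³ × 2.4⁴) / (8 × 20.0³ × 19)
  = 2.59117e+06 / 1.216e+06 = 2.1309 N/mm = 2130.9 N/m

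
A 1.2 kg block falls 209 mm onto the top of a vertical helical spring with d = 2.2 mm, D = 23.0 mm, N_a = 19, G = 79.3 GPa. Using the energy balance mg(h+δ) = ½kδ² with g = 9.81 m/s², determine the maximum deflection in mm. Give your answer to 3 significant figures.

82.7 mm

k = Gd⁴/(8D³N_a) = (79.3×10³)(2.2⁴)/(8·23.0³·19) = 1.0045 N/mm
W = mg = 1.2 × 9.81 = 11.772 N
½kδ² − Wδ − Wh = 0 → δ = (W + √(W² + 2kWh))/k
δ = (11.772 + √(138.58 + 4942.69))/1.0045 = (11.772 + 71.283)/1.0045 = 82.685 mm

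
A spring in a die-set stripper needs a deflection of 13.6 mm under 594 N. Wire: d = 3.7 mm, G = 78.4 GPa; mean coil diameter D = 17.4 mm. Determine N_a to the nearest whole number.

Required rate k = F/δ = 594/13.6 = 43.676 N/mm
N_a = Gd⁴/(8D³k) = (78.4×10³ × 3.7⁴)/(8 × 17.4³ × 43.676)
    = 1.46934e+07 / 1.84071e+06 = 7.982 → 8 coils

8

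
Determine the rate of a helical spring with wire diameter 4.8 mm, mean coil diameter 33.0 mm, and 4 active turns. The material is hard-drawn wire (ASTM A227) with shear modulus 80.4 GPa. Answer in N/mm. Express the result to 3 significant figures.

k = Gd⁴/(8D³N_a) = (80.4×10³ × 4.8⁴) / (8 × 33.0³ × 4)
  = 4.26797e+07 / 1.14998e+06 = 37.113 N/mm

37.1 N/mm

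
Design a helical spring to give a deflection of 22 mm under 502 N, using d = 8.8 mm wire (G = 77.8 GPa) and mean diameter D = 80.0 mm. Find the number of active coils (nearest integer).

Required rate k = F/δ = 502/22 = 22.818 N/mm
N_a = Gd⁴/(8D³k) = (77.8×10³ × 8.8⁴)/(8 × 80.0³ × 22.818)
    = 4.66563e+08 / 9.34633e+07 = 4.992 → 5 coils

5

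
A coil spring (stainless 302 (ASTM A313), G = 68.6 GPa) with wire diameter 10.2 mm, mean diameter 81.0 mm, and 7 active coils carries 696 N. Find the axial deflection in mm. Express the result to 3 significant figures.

k = Gd⁴/(8D³N_a) = (68.6×10³)(10.2⁴)/(8·81.0³·7) = 24.951 N/mm
δ = F/k = 696 / 24.951 = 27.895 mm

27.9 mm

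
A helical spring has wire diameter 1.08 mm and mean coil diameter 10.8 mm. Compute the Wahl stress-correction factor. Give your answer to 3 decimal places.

1.145

C = D/d = 10.8/1.08 = 10.0000
K_W = (4C−1)/(4C−4) + 0.615/C = 39.000/36.000 + 0.0615 = 1.1448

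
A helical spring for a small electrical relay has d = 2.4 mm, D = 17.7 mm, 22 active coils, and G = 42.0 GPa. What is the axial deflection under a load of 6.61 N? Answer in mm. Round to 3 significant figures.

k = Gd⁴/(8D³N_a) = (42.0×10³)(2.4⁴)/(8·17.7³·22) = 1.4278 N/mm
δ = F/k = 6.61 / 1.4278 = 4.6296 mm

4.63 mm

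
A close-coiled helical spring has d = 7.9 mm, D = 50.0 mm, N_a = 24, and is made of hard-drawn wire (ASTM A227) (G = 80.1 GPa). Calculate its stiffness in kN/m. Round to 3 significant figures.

k = Gd⁴/(8D³N_a) = (80.1×10³ × 7.9⁴) / (8 × 50.0³ × 24)
  = 3.1199e+08 / 2.4e+07 = 13 N/mm

13.0 kN/m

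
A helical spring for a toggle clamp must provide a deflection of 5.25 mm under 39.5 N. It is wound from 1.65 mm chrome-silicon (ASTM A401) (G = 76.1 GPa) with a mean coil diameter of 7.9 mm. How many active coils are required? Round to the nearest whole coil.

19

Required rate k = F/δ = 39.5/5.25 = 7.5238 N/mm
N_a = Gd⁴/(8D³k) = (76.1×10³ × 1.65⁴)/(8 × 7.9³ × 7.5238)
    = 564054 / 29676.3 = 19.01 → 19 coils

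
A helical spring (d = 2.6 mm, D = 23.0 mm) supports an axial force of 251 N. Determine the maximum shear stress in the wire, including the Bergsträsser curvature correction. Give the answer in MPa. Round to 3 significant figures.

Spring index C = D/d = 23.0/2.6 = 8.8462
K_B = (4C+2)/(4C−3) = 37.385/32.385 = 1.1544
τ₀ = 8FD/(πd³) = 8·251·23.0/(π·2.6³) = 46184/55.217 = 836.41 MPa
τ_max = K·τ₀ = 1.1544 × 836.41 = 965.55 MPa

966 MPa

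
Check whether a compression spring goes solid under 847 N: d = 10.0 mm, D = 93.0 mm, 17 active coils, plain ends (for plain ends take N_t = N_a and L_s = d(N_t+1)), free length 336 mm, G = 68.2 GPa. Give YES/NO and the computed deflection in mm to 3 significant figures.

k = Gd⁴/(8D³N_a) = (68.2×10³)(10.0⁴)/(8·93.0³·17) = 6.2344 N/mm
N_t = 17; L_s = 10.0·18 = 180 mm; δ_solid = L₀ − L_s = 336 − 180 = 156 mm
δ = F/k = 847/6.2344 = 135.86 mm
δ < δ_solid → spring does not go solid

NO, δ = 136 mm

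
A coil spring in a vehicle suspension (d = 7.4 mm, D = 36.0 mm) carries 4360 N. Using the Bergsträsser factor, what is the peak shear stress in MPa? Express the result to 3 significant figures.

1290 MPa

Spring index C = D/d = 36.0/7.4 = 4.8649
K_B = (4C+2)/(4C−3) = 21.459/16.459 = 1.3038
τ₀ = 8FD/(πd³) = 8·4360·36.0/(π·7.4³) = 1.25568e+06/1273 = 986.36 MPa
τ_max = K·τ₀ = 1.3038 × 986.36 = 1286 MPa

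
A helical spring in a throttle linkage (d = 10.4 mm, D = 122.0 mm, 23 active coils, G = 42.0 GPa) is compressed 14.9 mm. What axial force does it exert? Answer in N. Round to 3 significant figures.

21.9 N

k = Gd⁴/(8D³N_a) = (42.0×10³)(10.4⁴)/(8·122.0³·23) = 1.4706 N/mm
F = k·δ = 1.4706 × 14.9 = 21.911 N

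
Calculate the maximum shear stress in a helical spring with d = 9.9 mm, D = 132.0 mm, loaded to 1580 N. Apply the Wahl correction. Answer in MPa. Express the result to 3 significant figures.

Spring index C = D/d = 132.0/9.9 = 13.3333
K_W = (4C−1)/(4C−4) + 0.615/C = 52.333/49.333 + 0.0461 = 1.1069
τ₀ = 8FD/(πd³) = 8·1580·132.0/(π·9.9³) = 1.66848e+06/3048.3 = 547.35 MPa
τ_max = K·τ₀ = 1.1069 × 547.35 = 605.88 MPa

606 MPa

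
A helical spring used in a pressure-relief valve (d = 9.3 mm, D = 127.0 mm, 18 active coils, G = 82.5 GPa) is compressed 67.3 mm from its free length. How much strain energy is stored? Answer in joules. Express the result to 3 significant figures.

k = Gd⁴/(8D³N_a) = (82.5×10³)(9.3⁴)/(8·127.0³·18) = 2.0922 N/mm
U = ½kδ² = 0.5 × 2.0922 × 67.3² = 4738.2 N·mm = 4.7382 J

4.74 J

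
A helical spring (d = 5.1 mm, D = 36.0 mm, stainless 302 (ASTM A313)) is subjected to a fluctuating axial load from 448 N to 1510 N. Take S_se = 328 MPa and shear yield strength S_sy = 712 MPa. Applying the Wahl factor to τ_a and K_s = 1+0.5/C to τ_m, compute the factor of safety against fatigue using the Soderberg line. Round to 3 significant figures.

0.422

C = D/d = 36.0/5.1 = 7.0588; K_W = (4C−1)/(4C−4)+0.615/C = 1.2109; K_s = 1+0.5/C = 1.0708
F_a = (F_max−F_min)/2 = 531 N; F_m = (F_max+F_min)/2 = 979 N
τ_a = K_W·8F_aD/(πd³) = 1.2109 × 366.97 = 444.36 MPa
τ_m = K_s·8F_mD/(πd³) = 1.0708 × 676.57 = 724.5 MPa
Soderberg: 1/n_f = τ_a/S_se + τ_m/S_sy = 444.36/328 + 724.5/712 = 1.35477 + 1.01755 = 2.3723
n_f = 1/2.3723 = 0.4215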